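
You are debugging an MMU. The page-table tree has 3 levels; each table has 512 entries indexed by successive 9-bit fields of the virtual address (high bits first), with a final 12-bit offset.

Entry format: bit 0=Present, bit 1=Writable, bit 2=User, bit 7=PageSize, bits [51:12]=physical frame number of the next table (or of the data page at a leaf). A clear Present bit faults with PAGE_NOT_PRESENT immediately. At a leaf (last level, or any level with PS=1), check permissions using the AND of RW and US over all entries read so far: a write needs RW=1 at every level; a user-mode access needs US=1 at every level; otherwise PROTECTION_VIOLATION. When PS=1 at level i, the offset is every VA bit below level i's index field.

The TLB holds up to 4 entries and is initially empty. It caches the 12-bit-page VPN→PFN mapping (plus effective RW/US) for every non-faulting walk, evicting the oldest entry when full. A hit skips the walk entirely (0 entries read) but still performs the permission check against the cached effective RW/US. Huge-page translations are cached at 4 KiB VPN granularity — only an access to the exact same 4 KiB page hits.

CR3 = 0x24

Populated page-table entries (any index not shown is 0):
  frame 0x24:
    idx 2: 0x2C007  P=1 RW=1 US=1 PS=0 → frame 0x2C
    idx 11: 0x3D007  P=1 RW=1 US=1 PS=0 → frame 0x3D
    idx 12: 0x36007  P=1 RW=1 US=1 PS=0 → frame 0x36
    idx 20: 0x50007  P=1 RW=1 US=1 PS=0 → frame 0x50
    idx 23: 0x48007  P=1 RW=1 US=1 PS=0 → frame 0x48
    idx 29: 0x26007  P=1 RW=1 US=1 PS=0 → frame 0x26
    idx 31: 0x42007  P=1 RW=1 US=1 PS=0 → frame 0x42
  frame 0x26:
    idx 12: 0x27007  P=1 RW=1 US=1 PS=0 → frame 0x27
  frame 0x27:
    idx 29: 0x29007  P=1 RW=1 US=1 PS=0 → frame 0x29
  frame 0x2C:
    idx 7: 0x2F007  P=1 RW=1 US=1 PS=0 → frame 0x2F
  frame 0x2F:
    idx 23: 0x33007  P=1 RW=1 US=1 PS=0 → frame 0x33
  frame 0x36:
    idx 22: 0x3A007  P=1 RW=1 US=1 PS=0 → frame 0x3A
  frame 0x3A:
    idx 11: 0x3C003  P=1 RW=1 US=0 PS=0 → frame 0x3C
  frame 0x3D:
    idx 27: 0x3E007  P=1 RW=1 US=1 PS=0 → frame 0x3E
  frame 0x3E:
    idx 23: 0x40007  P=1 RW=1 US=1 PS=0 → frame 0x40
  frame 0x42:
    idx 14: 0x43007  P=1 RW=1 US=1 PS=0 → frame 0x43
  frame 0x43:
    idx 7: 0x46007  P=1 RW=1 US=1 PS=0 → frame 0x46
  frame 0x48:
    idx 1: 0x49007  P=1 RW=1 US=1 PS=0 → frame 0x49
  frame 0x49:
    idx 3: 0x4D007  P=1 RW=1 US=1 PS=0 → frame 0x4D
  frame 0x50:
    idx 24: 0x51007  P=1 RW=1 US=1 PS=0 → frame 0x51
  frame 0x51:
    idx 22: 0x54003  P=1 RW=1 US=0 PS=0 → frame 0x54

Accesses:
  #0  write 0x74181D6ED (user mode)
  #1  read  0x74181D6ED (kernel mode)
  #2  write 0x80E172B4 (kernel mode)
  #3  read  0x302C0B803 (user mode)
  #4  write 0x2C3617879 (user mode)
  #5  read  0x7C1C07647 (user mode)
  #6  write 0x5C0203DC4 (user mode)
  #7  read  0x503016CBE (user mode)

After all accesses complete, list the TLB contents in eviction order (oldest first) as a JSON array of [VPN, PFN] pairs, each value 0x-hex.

Trace:
#0 VA=0x74181D6ED (w,user):
  lvl0: tbl 0x24, slot 29 ⇒ 0x26007 (P1/RW1/US1/PS0)
  lvl1: tbl 0x26, slot 12 ⇒ 0x27007 (P1/RW1/US1/PS0)
  lvl2: tbl 0x27, slot 29 ⇒ 0x29007 (P1/RW1/US1/PS0)
  → PA=0x296ED  (3 entries read)
#1 VA=0x74181D6ED (r,kernel):
  TLB hit vpn=0x74181D → PA=0x296ED
#2 VA=0x80E172B4 (w,kernel):
  lvl0: tbl 0x24, slot 2 ⇒ 0x2C007 (P1/RW1/US1/PS0)
  lvl1: tbl 0x2C, slot 7 ⇒ 0x2F007 (P1/RW1/US1/PS0)
  lvl2: tbl 0x2F, slot 23 ⇒ 0x33007 (P1/RW1/US1/PS0)
  → PA=0x332B4  (3 entries read)
#3 VA=0x302C0B803 (r,user):
  lvl0: tbl 0x24, slot 12 ⇒ 0x36007 (P1/RW1/US1/PS0)
  lvl1: tbl 0x36, slot 22 ⇒ 0x3A007 (P1/RW1/US1/PS0)
  lvl2: tbl 0x3A, slot 11 ⇒ 0x3C003 (P1/RW1/US0/PS0)
  → PROTECTION_VIOLATION  (3 entries read)
#4 VA=0x2C3617879 (w,user):
  lvl0: tbl 0x24, slot 11 ⇒ 0x3D007 (P1/RW1/US1/PS0)
  lvl1: tbl 0x3D, slot 27 ⇒ 0x3E007 (P1/RW1/US1/PS0)
  lvl2: tbl 0x3E, slot 23 ⇒ 0x40007 (P1/RW1/US1/PS0)
  → PA=0x40879  (3 entries read)
#5 VA=0x7C1C07647 (r,user):
  lvl0: tbl 0x24, slot 31 ⇒ 0x42007 (P1/RW1/US1/PS0)
  lvl1: tbl 0x42, slot 14 ⇒ 0x43007 (P1/RW1/US1/PS0)
  lvl2: tbl 0x43, slot 7 ⇒ 0x46007 (P1/RW1/US1/PS0)
  → PA=0x46647  (3 entries read)
#6 VA=0x5C0203DC4 (w,user):
  lvl0: tbl 0x24, slot 23 ⇒ 0x48007 (P1/RW1/US1/PS0)
  lvl1: tbl 0x48, slot 1 ⇒ 0x49007 (P1/RW1/US1/PS0)
  lvl2: tbl 0x49, slot 3 ⇒ 0x4D007 (P1/RW1/US1/PS0)
  → PA=0x4DDC4  (3 entries read)
#7 VA=0x503016CBE (r,user):
  lvl0: tbl 0x24, slot 20 ⇒ 0x50007 (P1/RW1/US1/PS0)
  lvl1: tbl 0x50, slot 24 ⇒ 0x51007 (P1/RW1/US1/PS0)
  lvl2: tbl 0x51, slot 22 ⇒ 0x54003 (P1/RW1/US0/PS0)
  → PROTECTION_VIOLATION  (3 entries read)

TLB: [["0x80E17", "0x33"], ["0x2C3617", "0x40"], ["0x7C1C07", "0x46"], ["0x5C0203", "0x4D"]]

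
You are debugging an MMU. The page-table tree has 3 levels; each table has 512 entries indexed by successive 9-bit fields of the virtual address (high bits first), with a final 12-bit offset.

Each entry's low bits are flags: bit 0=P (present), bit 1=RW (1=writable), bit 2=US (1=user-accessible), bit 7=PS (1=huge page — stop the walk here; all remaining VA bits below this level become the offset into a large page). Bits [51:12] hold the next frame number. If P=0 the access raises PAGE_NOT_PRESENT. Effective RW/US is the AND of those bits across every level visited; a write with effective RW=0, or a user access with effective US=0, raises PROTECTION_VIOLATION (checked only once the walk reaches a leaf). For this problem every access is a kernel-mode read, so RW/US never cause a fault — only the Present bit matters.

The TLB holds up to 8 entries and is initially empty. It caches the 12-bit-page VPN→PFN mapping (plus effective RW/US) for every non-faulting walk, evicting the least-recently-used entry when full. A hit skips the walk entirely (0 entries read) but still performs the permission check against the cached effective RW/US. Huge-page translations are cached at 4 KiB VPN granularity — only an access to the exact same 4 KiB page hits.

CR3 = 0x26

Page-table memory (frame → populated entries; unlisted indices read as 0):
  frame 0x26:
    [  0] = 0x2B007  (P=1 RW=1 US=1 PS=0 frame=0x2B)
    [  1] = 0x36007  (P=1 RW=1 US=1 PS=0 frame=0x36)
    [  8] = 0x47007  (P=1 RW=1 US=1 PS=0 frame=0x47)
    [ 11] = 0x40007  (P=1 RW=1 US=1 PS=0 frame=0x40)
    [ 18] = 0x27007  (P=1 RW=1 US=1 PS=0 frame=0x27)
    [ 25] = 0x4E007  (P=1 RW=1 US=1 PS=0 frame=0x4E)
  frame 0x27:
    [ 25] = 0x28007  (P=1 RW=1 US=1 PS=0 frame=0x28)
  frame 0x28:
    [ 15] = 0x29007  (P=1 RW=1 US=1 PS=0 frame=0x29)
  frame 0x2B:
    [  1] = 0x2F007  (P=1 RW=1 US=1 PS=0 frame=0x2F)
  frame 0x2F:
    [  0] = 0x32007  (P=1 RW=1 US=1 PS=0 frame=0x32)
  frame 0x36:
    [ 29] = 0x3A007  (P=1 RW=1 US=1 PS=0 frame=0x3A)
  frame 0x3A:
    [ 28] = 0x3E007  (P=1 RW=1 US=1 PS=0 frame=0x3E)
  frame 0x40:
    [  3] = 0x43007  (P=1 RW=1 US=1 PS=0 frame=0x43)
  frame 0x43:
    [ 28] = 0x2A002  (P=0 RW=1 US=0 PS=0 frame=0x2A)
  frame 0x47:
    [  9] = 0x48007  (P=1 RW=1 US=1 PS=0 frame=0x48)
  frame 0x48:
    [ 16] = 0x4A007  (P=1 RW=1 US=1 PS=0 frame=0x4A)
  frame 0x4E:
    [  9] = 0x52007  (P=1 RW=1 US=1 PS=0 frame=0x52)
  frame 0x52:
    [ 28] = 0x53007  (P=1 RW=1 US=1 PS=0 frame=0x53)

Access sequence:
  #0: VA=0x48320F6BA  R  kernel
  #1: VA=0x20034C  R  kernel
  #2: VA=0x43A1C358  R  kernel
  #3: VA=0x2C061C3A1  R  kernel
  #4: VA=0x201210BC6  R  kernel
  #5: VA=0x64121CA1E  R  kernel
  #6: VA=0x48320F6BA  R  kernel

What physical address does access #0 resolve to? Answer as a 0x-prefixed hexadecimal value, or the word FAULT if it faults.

Walk each access:
#0 VA=0x48320F6BA (r,kernel):
  [0] read 0x26 idx=18: raw=0x27007 flags P=1 W=1 U=1 S=0
  [1] read 0x27 idx=25: raw=0x28007 flags P=1 W=1 U=1 S=0
  [2] read 0x28 idx=15: raw=0x29007 flags P=1 W=1 U=1 S=0
  ✓ 0x296BA  — 3 lookups
#1 VA=0x20034C (r,kernel):
  [0] read 0x26 idx=0: raw=0x2B007 flags P=1 W=1 U=1 S=0
  [1] read 0x2B idx=1: raw=0x2F007 flags P=1 W=1 U=1 S=0
  [2] read 0x2F idx=0: raw=0x32007 flags P=1 W=1 U=1 S=0
  ✓ 0x3234C  — 3 lookups
#2 VA=0x43A1C358 (r,kernel):
  [0] read 0x26 idx=1: raw=0x36007 flags P=1 W=1 U=1 S=0
  [1] read 0x36 idx=29: raw=0x3A007 flags P=1 W=1 U=1 S=0
  [2] read 0x3A idx=28: raw=0x3E007 flags P=1 W=1 U=1 S=0
  ✓ 0x3E358  — 3 lookups
#3 VA=0x2C061C3A1 (r,kernel):
  [0] read 0x26 idx=11: raw=0x40007 flags P=1 W=1 U=1 S=0
  [1] read 0x40 idx=3: raw=0x43007 flags P=1 W=1 U=1 S=0
  [2] read 0x43 idx=28: raw=0x2A002 flags P=0 W=1 U=0 S=0
  → PAGE_NOT_PRESENT  (3 entries read)
#4 VA=0x201210BC6 (r,kernel):
  [0] read 0x26 idx=8: raw=0x47007 flags P=1 W=1 U=1 S=0
  [1] read 0x47 idx=9: raw=0x48007 flags P=1 W=1 U=1 S=0
  [2] read 0x48 idx=16: raw=0x4A007 flags P=1 W=1 U=1 S=0
  ✓ 0x4ABC6  — 3 lookups
#5 VA=0x64121CA1E (r,kernel):
  [0] read 0x26 idx=25: raw=0x4E007 flags P=1 W=1 U=1 S=0
  [1] read 0x4E idx=9: raw=0x52007 flags P=1 W=1 U=1 S=0
  [2] read 0x52 idx=28: raw=0x53007 flags P=1 W=1 U=1 S=0
  ✓ 0x53A1E  — 3 lookups
#6 VA=0x48320F6BA (r,kernel):
  TLB hit vpn=0x48320F → PA=0x296BA

Access #0 PA: 0x296BA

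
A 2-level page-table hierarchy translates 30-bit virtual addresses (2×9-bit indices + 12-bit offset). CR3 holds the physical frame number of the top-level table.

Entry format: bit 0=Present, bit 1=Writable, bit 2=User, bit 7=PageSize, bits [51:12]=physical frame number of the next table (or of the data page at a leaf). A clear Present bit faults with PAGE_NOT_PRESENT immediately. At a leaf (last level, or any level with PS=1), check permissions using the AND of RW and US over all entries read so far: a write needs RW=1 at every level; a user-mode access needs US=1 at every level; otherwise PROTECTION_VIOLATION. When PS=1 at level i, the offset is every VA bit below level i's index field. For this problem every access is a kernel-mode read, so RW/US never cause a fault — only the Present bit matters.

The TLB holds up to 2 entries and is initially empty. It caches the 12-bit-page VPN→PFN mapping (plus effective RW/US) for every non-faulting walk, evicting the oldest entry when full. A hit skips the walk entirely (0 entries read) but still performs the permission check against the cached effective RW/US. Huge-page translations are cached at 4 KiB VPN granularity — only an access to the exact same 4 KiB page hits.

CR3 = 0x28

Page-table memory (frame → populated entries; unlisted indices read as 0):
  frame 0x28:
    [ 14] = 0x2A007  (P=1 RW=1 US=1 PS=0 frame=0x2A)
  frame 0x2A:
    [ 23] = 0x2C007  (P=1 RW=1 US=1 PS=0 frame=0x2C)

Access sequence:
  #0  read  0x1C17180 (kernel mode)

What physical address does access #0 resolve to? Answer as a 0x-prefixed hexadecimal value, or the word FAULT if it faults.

Per-access translation:
#0 VA=0x1C17180 (r,kernel):
  L0: frame=0x28 idx=14 entry=0x2A007 [P=1 RW=1 US=1 PS=0]
  L1: frame=0x2A idx=23 entry=0x2C007 [P=1 RW=1 US=1 PS=0]
  → PA=0x2C180  (2 entries read)

Access #0 PA: 0x2C180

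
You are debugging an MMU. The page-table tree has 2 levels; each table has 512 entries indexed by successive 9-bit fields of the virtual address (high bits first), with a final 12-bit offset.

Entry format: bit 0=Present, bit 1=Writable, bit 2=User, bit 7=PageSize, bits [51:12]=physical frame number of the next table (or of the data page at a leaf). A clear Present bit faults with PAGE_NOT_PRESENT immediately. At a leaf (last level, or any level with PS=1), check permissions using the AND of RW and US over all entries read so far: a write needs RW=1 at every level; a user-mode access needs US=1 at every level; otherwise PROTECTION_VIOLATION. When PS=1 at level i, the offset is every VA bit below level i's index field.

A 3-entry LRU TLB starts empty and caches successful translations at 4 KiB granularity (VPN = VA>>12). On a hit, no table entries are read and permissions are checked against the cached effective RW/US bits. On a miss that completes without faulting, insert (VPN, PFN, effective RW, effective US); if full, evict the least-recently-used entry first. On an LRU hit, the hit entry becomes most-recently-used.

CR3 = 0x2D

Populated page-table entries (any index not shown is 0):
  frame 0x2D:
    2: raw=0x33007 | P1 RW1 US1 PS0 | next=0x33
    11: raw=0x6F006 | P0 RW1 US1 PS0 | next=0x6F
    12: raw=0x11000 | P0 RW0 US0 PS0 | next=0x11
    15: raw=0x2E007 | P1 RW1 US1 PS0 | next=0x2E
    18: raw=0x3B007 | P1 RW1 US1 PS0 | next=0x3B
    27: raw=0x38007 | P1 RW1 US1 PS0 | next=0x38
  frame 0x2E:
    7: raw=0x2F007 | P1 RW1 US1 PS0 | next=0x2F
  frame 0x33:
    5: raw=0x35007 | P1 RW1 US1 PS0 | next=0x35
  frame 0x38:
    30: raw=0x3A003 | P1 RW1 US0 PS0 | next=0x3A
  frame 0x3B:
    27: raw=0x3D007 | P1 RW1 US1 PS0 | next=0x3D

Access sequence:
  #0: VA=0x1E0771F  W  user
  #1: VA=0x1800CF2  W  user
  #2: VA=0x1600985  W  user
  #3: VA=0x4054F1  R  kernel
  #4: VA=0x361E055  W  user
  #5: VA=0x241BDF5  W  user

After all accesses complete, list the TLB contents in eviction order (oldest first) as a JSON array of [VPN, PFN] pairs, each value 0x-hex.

Per-access translation:
#0 VA=0x1E0771F (w,user):
  L0: frame=0x2D idx=15 entry=0x2E007 [P=1 RW=1 US=1 PS=0]
  L1: frame=0x2E idx=7 entry=0x2F007 [P=1 RW=1 US=1 PS=0]
  ✓ 0x2F71F  — 2 lookups
#1 VA=0x1800CF2 (w,user):
  L0: frame=0x2D idx=12 entry=0x11000 [P=0 RW=0 US=0 PS=0]
  → PAGE_NOT_PRESENT  (1 entries read)
#2 VA=0x1600985 (w,user):
  L0: frame=0x2D idx=11 entry=0x6F006 [P=0 RW=1 US=1 PS=0]
  → PAGE_NOT_PRESENT  (1 entries read)
#3 VA=0x4054F1 (r,kernel):
  L0: frame=0x2D idx=2 entry=0x33007 [P=1 RW=1 US=1 PS=0]
  L1: frame=0x33 idx=5 entry=0x35007 [P=1 RW=1 US=1 PS=0]
  ✓ 0x354F1  — 2 lookups
#4 VA=0x361E055 (w,user):
  L0: frame=0x2D idx=27 entry=0x38007 [P=1 RW=1 US=1 PS=0]
  L1: frame=0x38 idx=30 entry=0x3A003 [P=1 RW=1 US=0 PS=0]
  → PROTECTION_VIOLATION  (2 entries read)
#5 VA=0x241BDF5 (w,user):
  L0: frame=0x2D idx=18 entry=0x3B007 [P=1 RW=1 US=1 PS=0]
  L1: frame=0x3B idx=27 entry=0x3D007 [P=1 RW=1 US=1 PS=0]
  ✓ 0x3DDF5  — 2 lookups

TLB: [["0x1E07", "0x2F"], ["0x405", "0x35"], ["0x241B", "0x3D"]]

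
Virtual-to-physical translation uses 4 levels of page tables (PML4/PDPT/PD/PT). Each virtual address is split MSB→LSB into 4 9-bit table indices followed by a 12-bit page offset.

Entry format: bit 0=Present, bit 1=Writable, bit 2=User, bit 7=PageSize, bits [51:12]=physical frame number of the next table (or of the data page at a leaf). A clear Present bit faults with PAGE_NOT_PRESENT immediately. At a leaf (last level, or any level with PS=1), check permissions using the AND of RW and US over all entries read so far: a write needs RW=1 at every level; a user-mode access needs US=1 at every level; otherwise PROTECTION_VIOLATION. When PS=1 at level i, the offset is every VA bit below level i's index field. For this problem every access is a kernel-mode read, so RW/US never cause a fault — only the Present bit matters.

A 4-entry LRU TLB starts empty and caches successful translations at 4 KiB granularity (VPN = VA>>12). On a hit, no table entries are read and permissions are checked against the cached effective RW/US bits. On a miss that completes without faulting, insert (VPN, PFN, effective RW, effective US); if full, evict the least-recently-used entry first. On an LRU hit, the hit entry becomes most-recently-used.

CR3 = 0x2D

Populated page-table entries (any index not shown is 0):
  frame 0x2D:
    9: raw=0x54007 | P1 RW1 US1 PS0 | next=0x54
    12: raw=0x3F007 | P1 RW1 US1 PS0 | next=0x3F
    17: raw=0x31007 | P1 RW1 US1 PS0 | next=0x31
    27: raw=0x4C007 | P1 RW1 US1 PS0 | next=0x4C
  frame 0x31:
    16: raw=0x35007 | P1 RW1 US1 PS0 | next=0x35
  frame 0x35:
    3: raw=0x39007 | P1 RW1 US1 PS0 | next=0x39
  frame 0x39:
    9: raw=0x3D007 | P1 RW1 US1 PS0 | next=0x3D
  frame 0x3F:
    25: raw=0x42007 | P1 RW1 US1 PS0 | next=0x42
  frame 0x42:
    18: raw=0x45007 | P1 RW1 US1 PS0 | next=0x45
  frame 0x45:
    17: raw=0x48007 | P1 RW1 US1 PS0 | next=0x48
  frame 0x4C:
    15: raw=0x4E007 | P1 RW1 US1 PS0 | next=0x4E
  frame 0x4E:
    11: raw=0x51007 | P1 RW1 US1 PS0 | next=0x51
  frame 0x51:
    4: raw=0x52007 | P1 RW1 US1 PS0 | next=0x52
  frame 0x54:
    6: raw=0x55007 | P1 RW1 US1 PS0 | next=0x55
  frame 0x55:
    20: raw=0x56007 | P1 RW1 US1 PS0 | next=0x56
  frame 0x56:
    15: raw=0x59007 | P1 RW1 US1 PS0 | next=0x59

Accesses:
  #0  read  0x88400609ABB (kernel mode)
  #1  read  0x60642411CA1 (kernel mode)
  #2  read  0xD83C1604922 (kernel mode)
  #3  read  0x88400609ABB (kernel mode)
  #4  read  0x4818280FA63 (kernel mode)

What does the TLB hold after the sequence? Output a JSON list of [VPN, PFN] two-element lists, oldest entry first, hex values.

Trace:
#0 VA=0x88400609ABB (r,kernel):
  [0] read 0x2D idx=17: raw=0x31007 flags P=1 W=1 U=1 S=0
  [1] read 0x31 idx=16: raw=0x35007 flags P=1 W=1 U=1 S=0
  [2] read 0x35 idx=3: raw=0x39007 flags P=1 W=1 U=1 S=0
  [3] read 0x39 idx=9: raw=0x3D007 flags P=1 W=1 U=1 S=0
  → PA=0x3DABB  (4 entries read)
#1 VA=0x60642411CA1 (r,kernel):
  [0] read 0x2D idx=12: raw=0x3F007 flags P=1 W=1 U=1 S=0
  [1] read 0x3F idx=25: raw=0x42007 flags P=1 W=1 U=1 S=0
  [2] read 0x42 idx=18: raw=0x45007 flags P=1 W=1 U=1 S=0
  [3] read 0x45 idx=17: raw=0x48007 flags P=1 W=1 U=1 S=0
  → PA=0x48CA1  (4 entries read)
#2 VA=0xD83C1604922 (r,kernel):
  [0] read 0x2D idx=27: raw=0x4C007 flags P=1 W=1 U=1 S=0
  [1] read 0x4C idx=15: raw=0x4E007 flags P=1 W=1 U=1 S=0
  [2] read 0x4E idx=11: raw=0x51007 flags P=1 W=1 U=1 S=0
  [3] read 0x51 idx=4: raw=0x52007 flags P=1 W=1 U=1 S=0
  → PA=0x52922  (4 entries read)
#3 VA=0x88400609ABB (r,kernel):
  TLB hit vpn=0x88400609 → PA=0x3DABB
#4 VA=0x4818280FA63 (r,kernel):
  [0] read 0x2D idx=9: raw=0x54007 flags P=1 W=1 U=1 S=0
  [1] read 0x54 idx=6: raw=0x55007 flags P=1 W=1 U=1 S=0
  [2] read 0x55 idx=20: raw=0x56007 flags P=1 W=1 U=1 S=0
  [3] read 0x56 idx=15: raw=0x59007 flags P=1 W=1 U=1 S=0
  → PA=0x59A63  (4 entries read)

TLB: [["0x60642411", "0x48"], ["0xD83C1604", "0x52"], ["0x88400609", "0x3D"], ["0x4818280F", "0x59"]]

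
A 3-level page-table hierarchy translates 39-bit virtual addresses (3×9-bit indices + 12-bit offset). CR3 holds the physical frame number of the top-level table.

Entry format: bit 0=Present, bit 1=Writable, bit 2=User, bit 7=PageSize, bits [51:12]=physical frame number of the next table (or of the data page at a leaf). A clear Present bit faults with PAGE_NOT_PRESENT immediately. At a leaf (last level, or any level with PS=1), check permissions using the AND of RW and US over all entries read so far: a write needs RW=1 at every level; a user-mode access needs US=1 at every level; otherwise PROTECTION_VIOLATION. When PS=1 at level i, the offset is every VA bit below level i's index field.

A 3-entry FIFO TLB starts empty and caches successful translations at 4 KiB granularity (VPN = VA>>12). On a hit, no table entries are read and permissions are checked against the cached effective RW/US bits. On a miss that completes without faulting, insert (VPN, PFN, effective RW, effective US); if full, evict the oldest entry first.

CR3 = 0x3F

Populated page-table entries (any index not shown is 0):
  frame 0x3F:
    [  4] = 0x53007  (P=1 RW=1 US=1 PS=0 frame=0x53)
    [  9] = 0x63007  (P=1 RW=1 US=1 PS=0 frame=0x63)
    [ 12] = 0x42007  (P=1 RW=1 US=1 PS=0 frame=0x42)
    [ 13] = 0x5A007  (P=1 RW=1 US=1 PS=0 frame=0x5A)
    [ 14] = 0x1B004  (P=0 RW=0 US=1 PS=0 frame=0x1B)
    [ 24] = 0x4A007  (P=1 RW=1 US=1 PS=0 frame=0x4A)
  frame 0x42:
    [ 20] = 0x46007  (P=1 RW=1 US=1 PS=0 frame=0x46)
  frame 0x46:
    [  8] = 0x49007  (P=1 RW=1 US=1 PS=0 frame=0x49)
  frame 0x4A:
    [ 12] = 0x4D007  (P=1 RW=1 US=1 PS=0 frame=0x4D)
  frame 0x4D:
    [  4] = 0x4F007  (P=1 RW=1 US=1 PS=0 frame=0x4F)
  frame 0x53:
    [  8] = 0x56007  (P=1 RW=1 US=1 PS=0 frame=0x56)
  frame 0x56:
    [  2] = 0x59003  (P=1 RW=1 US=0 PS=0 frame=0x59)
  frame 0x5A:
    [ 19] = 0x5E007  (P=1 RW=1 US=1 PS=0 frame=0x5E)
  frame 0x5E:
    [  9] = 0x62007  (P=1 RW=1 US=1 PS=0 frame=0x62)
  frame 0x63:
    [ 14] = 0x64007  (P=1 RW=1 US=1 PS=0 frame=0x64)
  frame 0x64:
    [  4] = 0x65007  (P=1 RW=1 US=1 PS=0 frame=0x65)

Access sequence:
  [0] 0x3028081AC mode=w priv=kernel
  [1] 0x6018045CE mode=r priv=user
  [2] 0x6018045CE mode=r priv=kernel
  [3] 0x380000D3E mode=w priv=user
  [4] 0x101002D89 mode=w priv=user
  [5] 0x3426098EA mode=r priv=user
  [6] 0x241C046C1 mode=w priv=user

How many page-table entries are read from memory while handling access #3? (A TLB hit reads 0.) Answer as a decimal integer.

Trace:
#0 VA=0x3028081AC (w,kernel):
  lvl0: tbl 0x3F, slot 12 ⇒ 0x42007 (P1/RW1/US1/PS0)
  lvl1: tbl 0x42, slot 20 ⇒ 0x46007 (P1/RW1/US1/PS0)
  lvl2: tbl 0x46, slot 8 ⇒ 0x49007 (P1/RW1/US1/PS0)
  ⇒ phys 0x491AC  [3 reads]
#1 VA=0x6018045CE (r,user):
  lvl0: tbl 0x3F, slot 24 ⇒ 0x4A007 (P1/RW1/US1/PS0)
  lvl1: tbl 0x4A, slot 12 ⇒ 0x4D007 (P1/RW1/US1/PS0)
  lvl2: tbl 0x4D, slot 4 ⇒ 0x4F007 (P1/RW1/US1/PS0)
  ⇒ phys 0x4F5CE  [3 reads]
#2 VA=0x6018045CE (r,kernel):
  TLB hit vpn=0x601804 → PA=0x4F5CE
#3 VA=0x380000D3E (w,user):
  lvl0: tbl 0x3F, slot 14 ⇒ 0x1B004 (P0/RW0/US1/PS0)
  ⇒ fault: PAGE_NOT_PRESENT  — 1 lookups
#4 VA=0x101002D89 (w,user):
  lvl0: tbl 0x3F, slot 4 ⇒ 0x53007 (P1/RW1/US1/PS0)
  lvl1: tbl 0x53, slot 8 ⇒ 0x56007 (P1/RW1/US1/PS0)
  lvl2: tbl 0x56, slot 2 ⇒ 0x59003 (P1/RW1/US0/PS0)
  ⇒ fault: PROTECTION_VIOLATION  — 3 lookups
#5 VA=0x3426098EA (r,user):
  lvl0: tbl 0x3F, slot 13 ⇒ 0x5A007 (P1/RW1/US1/PS0)
  lvl1: tbl 0x5A, slot 19 ⇒ 0x5E007 (P1/RW1/US1/PS0)
  lvl2: tbl 0x5E, slot 9 ⇒ 0x62007 (P1/RW1/US1/PS0)
  ⇒ phys 0x628EA  [3 reads]
#6 VA=0x241C046C1 (w,user):
  lvl0: tbl 0x3F, slot 9 ⇒ 0x63007 (P1/RW1/US1/PS0)
  lvl1: tbl 0x63, slot 14 ⇒ 0x64007 (P1/RW1/US1/PS0)
  lvl2: tbl 0x64, slot 4 ⇒ 0x65007 (P1/RW1/US1/PS0)
  ⇒ phys 0x656C1  [3 reads]

Entries read for #3: 1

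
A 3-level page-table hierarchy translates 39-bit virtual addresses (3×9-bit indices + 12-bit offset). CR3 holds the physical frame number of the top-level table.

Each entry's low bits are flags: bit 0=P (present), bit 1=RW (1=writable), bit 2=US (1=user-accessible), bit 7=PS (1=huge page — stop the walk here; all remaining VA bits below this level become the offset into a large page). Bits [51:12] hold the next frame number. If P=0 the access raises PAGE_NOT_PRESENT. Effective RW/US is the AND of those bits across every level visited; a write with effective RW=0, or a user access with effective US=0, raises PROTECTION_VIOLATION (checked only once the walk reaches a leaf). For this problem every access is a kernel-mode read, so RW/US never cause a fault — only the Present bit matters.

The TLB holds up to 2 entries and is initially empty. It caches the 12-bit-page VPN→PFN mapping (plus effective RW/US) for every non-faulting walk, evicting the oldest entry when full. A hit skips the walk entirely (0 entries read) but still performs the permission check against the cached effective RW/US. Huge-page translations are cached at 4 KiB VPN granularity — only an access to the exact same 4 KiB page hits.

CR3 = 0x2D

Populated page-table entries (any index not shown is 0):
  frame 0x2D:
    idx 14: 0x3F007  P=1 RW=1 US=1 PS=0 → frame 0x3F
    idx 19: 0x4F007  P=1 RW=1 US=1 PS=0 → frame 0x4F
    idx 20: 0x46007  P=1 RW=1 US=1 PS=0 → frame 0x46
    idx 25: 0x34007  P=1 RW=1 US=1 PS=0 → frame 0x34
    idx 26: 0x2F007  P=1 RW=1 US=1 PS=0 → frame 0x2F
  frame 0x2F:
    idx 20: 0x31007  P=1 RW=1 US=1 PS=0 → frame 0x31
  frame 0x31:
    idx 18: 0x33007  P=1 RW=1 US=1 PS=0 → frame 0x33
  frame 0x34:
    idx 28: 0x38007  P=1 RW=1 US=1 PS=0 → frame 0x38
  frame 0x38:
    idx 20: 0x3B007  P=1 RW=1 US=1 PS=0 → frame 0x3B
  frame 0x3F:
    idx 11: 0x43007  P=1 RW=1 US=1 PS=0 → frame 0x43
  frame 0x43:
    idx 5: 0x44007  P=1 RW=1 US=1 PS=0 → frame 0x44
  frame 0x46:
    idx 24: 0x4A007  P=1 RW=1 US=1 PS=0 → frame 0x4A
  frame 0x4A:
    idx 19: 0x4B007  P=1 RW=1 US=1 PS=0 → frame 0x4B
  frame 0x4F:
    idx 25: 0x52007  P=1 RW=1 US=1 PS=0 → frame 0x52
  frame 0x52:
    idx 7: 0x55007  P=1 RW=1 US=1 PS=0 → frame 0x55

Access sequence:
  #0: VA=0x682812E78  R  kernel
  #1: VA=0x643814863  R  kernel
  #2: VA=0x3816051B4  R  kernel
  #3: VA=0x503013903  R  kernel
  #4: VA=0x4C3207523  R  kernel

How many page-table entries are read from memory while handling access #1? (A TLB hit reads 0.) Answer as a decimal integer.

Trace:
#0 VA=0x682812E78 (r,kernel):
  lvl0: tbl 0x2D, slot 26 ⇒ 0x2F007 (P1/RW1/US1/PS0)
  lvl1: tbl 0x2F, slot 20 ⇒ 0x31007 (P1/RW1/US1/PS0)
  lvl2: tbl 0x31, slot 18 ⇒ 0x33007 (P1/RW1/US1/PS0)
  ✓ 0x33E78  — 3 lookups
#1 VA=0x643814863 (r,kernel):
  lvl0: tbl 0x2D, slot 25 ⇒ 0x34007 (P1/RW1/US1/PS0)
  lvl1: tbl 0x34, slot 28 ⇒ 0x38007 (P1/RW1/US1/PS0)
  lvl2: tbl 0x38, slot 20 ⇒ 0x3B007 (P1/RW1/US1/PS0)
  ✓ 0x3B863  — 3 lookups
#2 VA=0x3816051B4 (r,kernel):
  lvl0: tbl 0x2D, slot 14 ⇒ 0x3F007 (P1/RW1/US1/PS0)
  lvl1: tbl 0x3F, slot 11 ⇒ 0x43007 (P1/RW1/US1/PS0)
  lvl2: tbl 0x43, slot 5 ⇒ 0x44007 (P1/RW1/US1/PS0)
  ✓ 0x441B4  — 3 lookups
#3 VA=0x503013903 (r,kernel):
  lvl0: tbl 0x2D, slot 20 ⇒ 0x46007 (P1/RW1/US1/PS0)
  lvl1: tbl 0x46, slot 24 ⇒ 0x4A007 (P1/RW1/US1/PS0)
  lvl2: tbl 0x4A, slot 19 ⇒ 0x4B007 (P1/RW1/US1/PS0)
  ✓ 0x4B903  — 3 lookups
#4 VA=0x4C3207523 (r,kernel):
  lvl0: tbl 0x2D, slot 19 ⇒ 0x4F007 (P1/RW1/US1/PS0)
  lvl1: tbl 0x4F, slot 25 ⇒ 0x52007 (P1/RW1/US1/PS0)
  lvl2: tbl 0x52, slot 7 ⇒ 0x55007 (P1/RW1/US1/PS0)
  ✓ 0x55523  — 3 lookups

Entries read for #1: 3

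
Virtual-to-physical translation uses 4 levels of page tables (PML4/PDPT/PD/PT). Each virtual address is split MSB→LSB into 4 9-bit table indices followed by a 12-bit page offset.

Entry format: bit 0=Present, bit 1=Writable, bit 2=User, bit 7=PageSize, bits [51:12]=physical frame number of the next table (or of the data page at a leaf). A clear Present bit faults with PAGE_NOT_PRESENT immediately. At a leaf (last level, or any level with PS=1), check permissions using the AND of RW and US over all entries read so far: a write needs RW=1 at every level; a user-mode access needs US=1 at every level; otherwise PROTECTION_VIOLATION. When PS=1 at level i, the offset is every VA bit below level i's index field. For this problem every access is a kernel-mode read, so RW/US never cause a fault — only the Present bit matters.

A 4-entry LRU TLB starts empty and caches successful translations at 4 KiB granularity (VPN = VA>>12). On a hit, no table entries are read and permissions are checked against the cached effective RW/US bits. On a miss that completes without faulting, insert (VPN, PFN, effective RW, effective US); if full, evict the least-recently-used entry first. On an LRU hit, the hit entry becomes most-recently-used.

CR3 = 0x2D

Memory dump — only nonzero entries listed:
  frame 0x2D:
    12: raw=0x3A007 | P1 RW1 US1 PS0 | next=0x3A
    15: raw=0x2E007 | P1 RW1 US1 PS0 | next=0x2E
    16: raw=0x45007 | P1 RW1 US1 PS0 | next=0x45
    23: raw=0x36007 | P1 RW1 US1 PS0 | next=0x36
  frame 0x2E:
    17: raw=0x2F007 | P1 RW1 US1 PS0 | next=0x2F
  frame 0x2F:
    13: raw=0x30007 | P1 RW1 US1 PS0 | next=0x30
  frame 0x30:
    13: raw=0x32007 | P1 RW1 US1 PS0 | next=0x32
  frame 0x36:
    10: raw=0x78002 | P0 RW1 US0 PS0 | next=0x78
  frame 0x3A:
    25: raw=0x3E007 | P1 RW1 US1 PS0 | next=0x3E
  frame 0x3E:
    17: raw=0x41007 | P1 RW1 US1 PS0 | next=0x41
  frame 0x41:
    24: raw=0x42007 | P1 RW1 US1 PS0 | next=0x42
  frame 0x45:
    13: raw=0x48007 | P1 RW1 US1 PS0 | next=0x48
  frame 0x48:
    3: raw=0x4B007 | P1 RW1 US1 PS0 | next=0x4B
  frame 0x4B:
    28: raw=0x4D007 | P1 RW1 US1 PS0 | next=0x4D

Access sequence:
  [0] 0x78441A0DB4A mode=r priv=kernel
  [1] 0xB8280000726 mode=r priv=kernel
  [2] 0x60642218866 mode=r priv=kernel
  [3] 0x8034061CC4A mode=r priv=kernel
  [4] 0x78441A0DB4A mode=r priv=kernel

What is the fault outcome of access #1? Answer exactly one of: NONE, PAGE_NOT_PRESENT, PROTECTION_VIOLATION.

Per-access translation:
#0 VA=0x78441A0DB4A (r,kernel):
  L0 @0x2D[15] → 0x2E007  P=1,RW=1,US=1,PS=0
  L1 @0x2E[17] → 0x2F007  P=1,RW=1,US=1,PS=0
  L2 @0x2F[13] → 0x30007  P=1,RW=1,US=1,PS=0
  L3 @0x30[13] → 0x32007  P=1,RW=1,US=1,PS=0
  ✓ 0x32B4A  — 4 lookups
#1 VA=0xB8280000726 (r,kernel):
  L0 @0x2D[23] → 0x36007  P=1,RW=1,US=1,PS=0
  L1 @0x36[10] → 0x78002  P=0,RW=1,US=0,PS=0
  → PAGE_NOT_PRESENT  (2 entries read)
#2 VA=0x60642218866 (r,kernel):
  L0 @0x2D[12] → 0x3A007  P=1,RW=1,US=1,PS=0
  L1 @0x3A[25] → 0x3E007  P=1,RW=1,US=1,PS=0
  L2 @0x3E[17] → 0x41007  P=1,RW=1,US=1,PS=0
  L3 @0x41[24] → 0x42007  P=1,RW=1,US=1,PS=0
  ✓ 0x42866  — 4 lookups
#3 VA=0x8034061CC4A (r,kernel):
  L0 @0x2D[16] → 0x45007  P=1,RW=1,US=1,PS=0
  L1 @0x45[13] → 0x48007  P=1,RW=1,US=1,PS=0
  L2 @0x48[3] → 0x4B007  P=1,RW=1,US=1,PS=0
  L3 @0x4B[28] → 0x4D007  P=1,RW=1,US=1,PS=0
  ✓ 0x4DC4A  — 4 lookups
#4 VA=0x78441A0DB4A (r,kernel):
  TLB hit vpn=0x78441A0D → PA=0x32B4A

Access #1 fault: PAGE_NOT_PRESENT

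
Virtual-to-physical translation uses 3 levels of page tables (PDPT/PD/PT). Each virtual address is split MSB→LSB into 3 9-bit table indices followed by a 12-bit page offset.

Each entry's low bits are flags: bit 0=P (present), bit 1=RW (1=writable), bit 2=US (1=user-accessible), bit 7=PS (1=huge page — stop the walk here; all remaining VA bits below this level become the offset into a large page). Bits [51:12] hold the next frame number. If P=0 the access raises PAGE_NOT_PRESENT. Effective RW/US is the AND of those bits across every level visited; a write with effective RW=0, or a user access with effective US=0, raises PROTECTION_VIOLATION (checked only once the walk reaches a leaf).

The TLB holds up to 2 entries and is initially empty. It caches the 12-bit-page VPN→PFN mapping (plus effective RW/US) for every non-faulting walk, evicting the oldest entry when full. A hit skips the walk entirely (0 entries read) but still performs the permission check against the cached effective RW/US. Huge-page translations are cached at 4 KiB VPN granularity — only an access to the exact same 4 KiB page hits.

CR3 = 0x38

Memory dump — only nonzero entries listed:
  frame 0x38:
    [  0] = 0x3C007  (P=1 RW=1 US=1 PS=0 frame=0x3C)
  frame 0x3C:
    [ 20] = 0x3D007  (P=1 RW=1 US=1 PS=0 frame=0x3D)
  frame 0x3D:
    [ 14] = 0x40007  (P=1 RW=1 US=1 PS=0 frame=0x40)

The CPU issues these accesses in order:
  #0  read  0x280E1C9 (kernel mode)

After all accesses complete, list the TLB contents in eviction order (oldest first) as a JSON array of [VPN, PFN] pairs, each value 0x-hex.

Walk each access:
#0 VA=0x280E1C9 (r,kernel):
  lvl0: tbl 0x38, slot 0 ⇒ 0x3C007 (P1/RW1/US1/PS0)
  lvl1: tbl 0x3C, slot 20 ⇒ 0x3D007 (P1/RW1/US1/PS0)
  lvl2: tbl 0x3D, slot 14 ⇒ 0x40007 (P1/RW1/US1/PS0)
  → PA=0x401C9  (3 entries read)

TLB: [["0x280E", "0x40"]]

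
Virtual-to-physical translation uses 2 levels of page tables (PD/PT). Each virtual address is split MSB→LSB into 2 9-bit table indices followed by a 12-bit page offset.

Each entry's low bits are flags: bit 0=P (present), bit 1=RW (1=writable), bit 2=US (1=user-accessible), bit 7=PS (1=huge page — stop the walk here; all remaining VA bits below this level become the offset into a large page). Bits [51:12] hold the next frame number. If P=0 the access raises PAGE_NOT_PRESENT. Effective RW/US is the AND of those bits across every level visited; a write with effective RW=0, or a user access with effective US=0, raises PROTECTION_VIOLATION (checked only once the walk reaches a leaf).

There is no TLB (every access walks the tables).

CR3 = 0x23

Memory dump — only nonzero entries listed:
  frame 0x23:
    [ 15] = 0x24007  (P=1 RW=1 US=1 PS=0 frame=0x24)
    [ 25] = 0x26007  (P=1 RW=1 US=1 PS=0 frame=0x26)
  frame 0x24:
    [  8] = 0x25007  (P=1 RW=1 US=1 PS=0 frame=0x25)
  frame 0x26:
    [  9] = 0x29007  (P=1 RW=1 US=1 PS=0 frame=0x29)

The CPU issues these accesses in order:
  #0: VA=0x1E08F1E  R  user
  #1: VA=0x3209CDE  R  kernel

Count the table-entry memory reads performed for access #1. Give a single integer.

Trace:
#0 VA=0x1E08F1E (r,user):
  L0: frame=0x23 idx=15 entry=0x24007 [P=1 RW=1 US=1 PS=0]
  L1: frame=0x24 idx=8 entry=0x25007 [P=1 RW=1 US=1 PS=0]
  ✓ 0x25F1E  — 2 lookups
#1 VA=0x3209CDE (r,kernel):
  L0: frame=0x23 idx=25 entry=0x26007 [P=1 RW=1 US=1 PS=0]
  L1: frame=0x26 idx=9 entry=0x29007 [P=1 RW=1 US=1 PS=0]
  ✓ 0x29CDE  — 2 lookups

Entries read for #1: 2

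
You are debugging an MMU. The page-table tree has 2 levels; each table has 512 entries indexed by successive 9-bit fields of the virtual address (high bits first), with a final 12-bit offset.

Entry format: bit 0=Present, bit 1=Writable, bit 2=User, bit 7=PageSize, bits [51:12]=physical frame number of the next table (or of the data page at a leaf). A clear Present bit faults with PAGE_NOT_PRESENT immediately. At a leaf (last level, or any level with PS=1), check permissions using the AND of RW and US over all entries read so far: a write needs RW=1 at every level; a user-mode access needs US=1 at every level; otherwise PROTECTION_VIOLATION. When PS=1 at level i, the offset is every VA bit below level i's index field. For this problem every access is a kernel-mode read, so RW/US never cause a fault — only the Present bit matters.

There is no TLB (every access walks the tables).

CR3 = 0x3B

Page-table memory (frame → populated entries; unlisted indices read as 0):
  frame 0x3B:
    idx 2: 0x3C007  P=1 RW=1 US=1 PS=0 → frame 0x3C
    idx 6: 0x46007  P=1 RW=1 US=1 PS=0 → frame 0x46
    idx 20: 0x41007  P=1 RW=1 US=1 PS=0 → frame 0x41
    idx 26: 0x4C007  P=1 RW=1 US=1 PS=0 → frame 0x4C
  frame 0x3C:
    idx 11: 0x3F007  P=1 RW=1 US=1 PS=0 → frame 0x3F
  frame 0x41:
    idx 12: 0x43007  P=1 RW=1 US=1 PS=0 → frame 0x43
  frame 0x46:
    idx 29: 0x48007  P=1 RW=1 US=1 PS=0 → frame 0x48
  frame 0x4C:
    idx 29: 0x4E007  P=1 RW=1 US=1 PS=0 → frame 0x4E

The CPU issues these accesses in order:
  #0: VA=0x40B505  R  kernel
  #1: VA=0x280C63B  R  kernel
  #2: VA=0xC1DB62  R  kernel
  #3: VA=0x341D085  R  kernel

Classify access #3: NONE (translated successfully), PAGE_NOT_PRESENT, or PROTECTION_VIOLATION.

Trace:
#0 VA=0x40B505 (r,kernel):
  L0: frame=0x3B idx=2 entry=0x3C007 [P=1 RW=1 US=1 PS=0]
  L1: frame=0x3C idx=11 entry=0x3F007 [P=1 RW=1 US=1 PS=0]
  ✓ 0x3F505  — 2 lookups
#1 VA=0x280C63B (r,kernel):
  L0: frame=0x3B idx=20 entry=0x41007 [P=1 RW=1 US=1 PS=0]
  L1: frame=0x41 idx=12 entry=0x43007 [P=1 RW=1 US=1 PS=0]
  ✓ 0x4363B  — 2 lookups
#2 VA=0xC1DB62 (r,kernel):
  L0: frame=0x3B idx=6 entry=0x46007 [P=1 RW=1 US=1 PS=0]
  L1: frame=0x46 idx=29 entry=0x48007 [P=1 RW=1 US=1 PS=0]
  ✓ 0x48B62  — 2 lookups
#3 VA=0x341D085 (r,kernel):
  L0: frame=0x3B idx=26 entry=0x4C007 [P=1 RW=1 US=1 PS=0]
  L1: frame=0x4C idx=29 entry=0x4E007 [P=1 RW=1 US=1 PS=0]
  ✓ 0x4E085  — 2 lookups

Access #3 fault: NONE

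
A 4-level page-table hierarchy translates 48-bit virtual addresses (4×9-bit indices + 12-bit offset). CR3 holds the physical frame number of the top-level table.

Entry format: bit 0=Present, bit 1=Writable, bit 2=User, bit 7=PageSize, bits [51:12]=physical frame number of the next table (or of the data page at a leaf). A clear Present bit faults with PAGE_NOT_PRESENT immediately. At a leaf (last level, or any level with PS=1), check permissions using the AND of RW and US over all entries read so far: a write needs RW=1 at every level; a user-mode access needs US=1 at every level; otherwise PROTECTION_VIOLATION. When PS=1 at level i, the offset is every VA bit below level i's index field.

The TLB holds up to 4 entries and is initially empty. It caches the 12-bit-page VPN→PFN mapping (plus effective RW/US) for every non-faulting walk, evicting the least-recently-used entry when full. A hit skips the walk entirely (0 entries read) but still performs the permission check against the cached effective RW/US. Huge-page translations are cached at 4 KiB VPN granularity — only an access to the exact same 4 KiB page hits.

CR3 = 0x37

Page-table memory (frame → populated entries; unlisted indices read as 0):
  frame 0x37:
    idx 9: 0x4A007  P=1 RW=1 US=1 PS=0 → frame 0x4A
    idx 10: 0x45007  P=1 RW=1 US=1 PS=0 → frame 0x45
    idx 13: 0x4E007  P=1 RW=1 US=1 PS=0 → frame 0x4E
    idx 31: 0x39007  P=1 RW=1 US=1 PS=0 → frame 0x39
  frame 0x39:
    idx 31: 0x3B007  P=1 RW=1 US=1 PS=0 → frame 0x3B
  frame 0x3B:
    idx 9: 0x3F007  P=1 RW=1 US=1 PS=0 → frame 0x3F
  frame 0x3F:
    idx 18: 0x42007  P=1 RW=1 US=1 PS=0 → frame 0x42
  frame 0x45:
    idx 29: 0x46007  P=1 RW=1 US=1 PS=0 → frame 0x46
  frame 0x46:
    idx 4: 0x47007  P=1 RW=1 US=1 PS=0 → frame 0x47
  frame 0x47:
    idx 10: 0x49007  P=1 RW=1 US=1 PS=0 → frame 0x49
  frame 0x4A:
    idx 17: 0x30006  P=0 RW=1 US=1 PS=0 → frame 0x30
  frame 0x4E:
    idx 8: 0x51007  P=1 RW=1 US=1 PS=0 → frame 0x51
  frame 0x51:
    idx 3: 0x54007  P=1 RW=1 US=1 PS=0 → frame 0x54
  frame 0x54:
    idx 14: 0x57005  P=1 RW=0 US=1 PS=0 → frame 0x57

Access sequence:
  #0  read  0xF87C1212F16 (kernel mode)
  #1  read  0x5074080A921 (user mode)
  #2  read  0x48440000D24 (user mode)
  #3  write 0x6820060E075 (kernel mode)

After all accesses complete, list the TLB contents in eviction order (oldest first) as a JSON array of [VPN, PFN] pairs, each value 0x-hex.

Walk each access:
#0 VA=0xF87C1212F16 (r,kernel):
  lvl0: tbl 0x37, slot 31 ⇒ 0x39007 (P1/RW1/US1/PS0)
  lvl1: tbl 0x39, slot 31 ⇒ 0x3B007 (P1/RW1/US1/PS0)
  lvl2: tbl 0x3B, slot 9 ⇒ 0x3F007 (P1/RW1/US1/PS0)
  lvl3: tbl 0x3F, slot 18 ⇒ 0x42007 (P1/RW1/US1/PS0)
  → PA=0x42F16  (4 entries read)
#1 VA=0x5074080A921 (r,user):
  lvl0: tbl 0x37, slot 10 ⇒ 0x45007 (P1/RW1/US1/PS0)
  lvl1: tbl 0x45, slot 29 ⇒ 0x46007 (P1/RW1/US1/PS0)
  lvl2: tbl 0x46, slot 4 ⇒ 0x47007 (P1/RW1/US1/PS0)
  lvl3: tbl 0x47, slot 10 ⇒ 0x49007 (P1/RW1/US1/PS0)
  → PA=0x49921  (4 entries read)
#2 VA=0x48440000D24 (r,user):
  lvl0: tbl 0x37, slot 9 ⇒ 0x4A007 (P1/RW1/US1/PS0)
  lvl1: tbl 0x4A, slot 17 ⇒ 0x30006 (P0/RW1/US1/PS0)
  ⇒ fault: PAGE_NOT_PRESENT  — 2 lookups
#3 VA=0x6820060E075 (w,kernel):
  lvl0: tbl 0x37, slot 13 ⇒ 0x4E007 (P1/RW1/US1/PS0)
  lvl1: tbl 0x4E, slot 8 ⇒ 0x51007 (P1/RW1/US1/PS0)
  lvl2: tbl 0x51, slot 3 ⇒ 0x54007 (P1/RW1/US1/PS0)
  lvl3: tbl 0x54, slot 14 ⇒ 0x57005 (P1/RW0/US1/PS0)
  ⇒ fault: PROTECTION_VIOLATION  — 4 lookups

TLB: [["0xF87C1212", "0x42"], ["0x5074080A", "0x49"]]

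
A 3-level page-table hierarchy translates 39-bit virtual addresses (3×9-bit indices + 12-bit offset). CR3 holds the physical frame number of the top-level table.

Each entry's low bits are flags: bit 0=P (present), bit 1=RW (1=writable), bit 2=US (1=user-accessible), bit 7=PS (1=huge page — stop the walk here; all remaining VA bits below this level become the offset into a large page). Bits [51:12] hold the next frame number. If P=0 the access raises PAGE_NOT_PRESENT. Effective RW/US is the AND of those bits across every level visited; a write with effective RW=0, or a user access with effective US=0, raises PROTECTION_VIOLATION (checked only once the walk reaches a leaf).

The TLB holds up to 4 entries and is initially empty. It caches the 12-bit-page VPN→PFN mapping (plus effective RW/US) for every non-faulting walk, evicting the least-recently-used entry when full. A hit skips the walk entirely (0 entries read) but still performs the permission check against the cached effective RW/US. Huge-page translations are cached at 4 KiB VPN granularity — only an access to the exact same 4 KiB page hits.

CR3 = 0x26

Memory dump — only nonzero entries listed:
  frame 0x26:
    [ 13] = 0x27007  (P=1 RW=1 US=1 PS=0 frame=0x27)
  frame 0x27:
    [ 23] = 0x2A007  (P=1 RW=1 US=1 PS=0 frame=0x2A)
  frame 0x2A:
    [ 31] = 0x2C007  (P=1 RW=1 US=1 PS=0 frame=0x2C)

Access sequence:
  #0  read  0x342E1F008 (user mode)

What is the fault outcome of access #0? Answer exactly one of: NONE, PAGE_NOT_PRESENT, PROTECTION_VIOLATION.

Trace:
#0 VA=0x342E1F008 (r,user):
  L0 @0x26[13] → 0x27007  P=1,RW=1,US=1,PS=0
  L1 @0x27[23] → 0x2A007  P=1,RW=1,US=1,PS=0
  L2 @0x2A[31] → 0x2C007  P=1,RW=1,US=1,PS=0
  ⇒ phys 0x2C008  [3 reads]

Access #0 fault: NONE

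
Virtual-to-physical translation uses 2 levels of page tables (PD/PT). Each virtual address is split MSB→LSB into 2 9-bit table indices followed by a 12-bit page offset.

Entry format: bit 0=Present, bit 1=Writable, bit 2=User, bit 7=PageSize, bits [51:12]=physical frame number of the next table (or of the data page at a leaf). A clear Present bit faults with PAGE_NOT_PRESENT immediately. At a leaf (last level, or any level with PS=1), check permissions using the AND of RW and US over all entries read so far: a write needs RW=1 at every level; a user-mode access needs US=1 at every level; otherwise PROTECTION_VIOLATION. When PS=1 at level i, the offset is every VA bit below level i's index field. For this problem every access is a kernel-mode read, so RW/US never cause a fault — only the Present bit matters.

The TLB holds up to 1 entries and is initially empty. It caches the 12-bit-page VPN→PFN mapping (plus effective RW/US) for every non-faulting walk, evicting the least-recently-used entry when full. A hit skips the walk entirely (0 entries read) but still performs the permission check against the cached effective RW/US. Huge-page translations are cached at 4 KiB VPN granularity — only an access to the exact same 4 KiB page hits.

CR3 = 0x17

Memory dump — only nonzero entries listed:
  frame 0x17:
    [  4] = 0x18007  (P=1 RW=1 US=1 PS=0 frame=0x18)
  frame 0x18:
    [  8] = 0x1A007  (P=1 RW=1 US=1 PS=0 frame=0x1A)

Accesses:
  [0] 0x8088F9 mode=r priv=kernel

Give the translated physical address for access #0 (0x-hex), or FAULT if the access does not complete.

Trace:
#0 VA=0x8088F9 (r,kernel):
  L0: frame=0x17 idx=4 entry=0x18007 [P=1 RW=1 US=1 PS=0]
  L1: frame=0x18 idx=8 entry=0x1A007 [P=1 RW=1 US=1 PS=0]
  ✓ 0x1A8F9  — 2 lookups

Access #0 PA: 0x1A8F9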